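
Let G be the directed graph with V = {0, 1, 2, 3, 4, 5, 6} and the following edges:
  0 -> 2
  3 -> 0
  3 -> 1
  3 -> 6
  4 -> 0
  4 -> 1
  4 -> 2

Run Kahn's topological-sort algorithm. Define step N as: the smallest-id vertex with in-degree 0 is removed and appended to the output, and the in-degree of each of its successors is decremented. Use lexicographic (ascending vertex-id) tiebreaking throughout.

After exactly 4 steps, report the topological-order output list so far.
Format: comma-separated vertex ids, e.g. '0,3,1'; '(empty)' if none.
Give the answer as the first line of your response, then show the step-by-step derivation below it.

3,4,0,1

step 1: output 3; order=[3]; indeg=(1,1,2,0,0,0,0)
step 2: output 4; order=[3,4]; indeg=(0,0,1,0,0,0,0)
step 3: output 0; order=[3,4,0]; indeg=(0,0,0,0,0,0,0)
step 4: output 1; order=[3,4,0,1]; indeg=(0,0,0,0,0,0,0)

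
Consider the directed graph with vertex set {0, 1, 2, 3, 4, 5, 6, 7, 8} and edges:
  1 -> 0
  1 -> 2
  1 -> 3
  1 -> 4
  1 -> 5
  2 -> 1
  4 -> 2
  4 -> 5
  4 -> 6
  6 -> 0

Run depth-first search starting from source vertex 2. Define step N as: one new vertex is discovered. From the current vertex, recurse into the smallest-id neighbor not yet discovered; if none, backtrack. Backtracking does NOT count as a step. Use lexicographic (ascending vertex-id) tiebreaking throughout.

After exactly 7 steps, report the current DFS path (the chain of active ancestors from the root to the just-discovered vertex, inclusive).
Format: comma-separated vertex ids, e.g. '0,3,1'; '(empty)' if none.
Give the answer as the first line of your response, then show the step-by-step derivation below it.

2,1,4,6

step 1: discover 2; path=2; order=2
step 2: discover 1; path=2>1; order=2,1
step 3: discover 0; path=2>1>0; order=2,1,0
step 4: discover 3; path=2>1>3; order=2,1,0,3
step 5: discover 4; path=2>1>4; order=2,1,0,3,4
step 6: discover 5; path=2>1>4>5; order=2,1,0,3,4,5
step 7: discover 6; path=2>1>4>6; order=2,1,0,3,4,5,6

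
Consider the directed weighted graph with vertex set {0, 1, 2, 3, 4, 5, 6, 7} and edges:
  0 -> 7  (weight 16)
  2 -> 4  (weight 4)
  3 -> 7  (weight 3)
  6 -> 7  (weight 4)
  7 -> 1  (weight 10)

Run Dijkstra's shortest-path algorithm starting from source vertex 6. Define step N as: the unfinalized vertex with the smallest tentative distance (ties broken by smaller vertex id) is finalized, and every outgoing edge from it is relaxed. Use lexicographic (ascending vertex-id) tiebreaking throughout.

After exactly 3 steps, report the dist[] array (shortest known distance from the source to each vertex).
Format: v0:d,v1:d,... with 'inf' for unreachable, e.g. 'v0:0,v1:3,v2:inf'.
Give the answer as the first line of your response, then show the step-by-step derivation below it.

v0:inf,v1:14,v2:inf,v3:inf,v4:inf,v5:inf,v6:0,v7:4

step 1: dist = v0:inf,v1:inf,v2:inf,v3:inf,v4:inf,v5:inf,v6:0,v7:4
step 2: dist = v0:inf,v1:14,v2:inf,v3:inf,v4:inf,v5:inf,v6:0,v7:4
step 3: dist = v0:inf,v1:14,v2:inf,v3:inf,v4:inf,v5:inf,v6:0,v7:4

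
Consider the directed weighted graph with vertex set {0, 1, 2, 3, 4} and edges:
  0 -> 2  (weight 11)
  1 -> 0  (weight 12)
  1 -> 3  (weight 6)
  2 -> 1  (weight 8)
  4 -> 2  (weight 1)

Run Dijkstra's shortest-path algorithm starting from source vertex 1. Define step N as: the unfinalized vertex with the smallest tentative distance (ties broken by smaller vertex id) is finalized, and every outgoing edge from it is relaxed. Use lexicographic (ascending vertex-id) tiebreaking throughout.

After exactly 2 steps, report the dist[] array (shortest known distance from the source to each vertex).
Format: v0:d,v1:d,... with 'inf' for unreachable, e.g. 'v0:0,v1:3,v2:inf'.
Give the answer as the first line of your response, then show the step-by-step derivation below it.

v0:12,v1:0,v2:inf,v3:6,v4:inf

step 1: dist = v0:12,v1:0,v2:inf,v3:6,v4:inf
step 2: dist = v0:12,v1:0,v2:inf,v3:6,v4:inf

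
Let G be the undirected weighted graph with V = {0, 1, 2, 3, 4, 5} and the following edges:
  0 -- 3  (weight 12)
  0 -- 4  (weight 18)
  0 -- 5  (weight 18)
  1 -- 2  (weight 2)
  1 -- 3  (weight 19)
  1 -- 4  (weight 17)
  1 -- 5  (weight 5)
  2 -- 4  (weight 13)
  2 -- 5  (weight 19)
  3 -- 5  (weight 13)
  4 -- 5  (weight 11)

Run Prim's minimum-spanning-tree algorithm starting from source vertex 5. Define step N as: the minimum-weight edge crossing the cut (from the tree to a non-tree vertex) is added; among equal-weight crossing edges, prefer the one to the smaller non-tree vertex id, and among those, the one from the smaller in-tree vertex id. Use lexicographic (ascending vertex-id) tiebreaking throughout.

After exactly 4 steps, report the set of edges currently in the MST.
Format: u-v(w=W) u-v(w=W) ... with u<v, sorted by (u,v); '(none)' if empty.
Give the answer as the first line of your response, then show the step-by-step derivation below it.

1-2(w=2) 1-5(w=5) 3-5(w=13) 4-5(w=11)

step 1: add edge 1-5 (w=5); MST = {1-5(w=5)}
step 2: add edge 1-2 (w=2); MST = {1-2(w=2) 1-5(w=5)}
step 3: add edge 4-5 (w=11); MST = {1-2(w=2) 1-5(w=5) 4-5(w=11)}
step 4: add edge 3-5 (w=13); MST = {1-2(w=2) 1-5(w=5) 3-5(w=13) 4-5(w=11)}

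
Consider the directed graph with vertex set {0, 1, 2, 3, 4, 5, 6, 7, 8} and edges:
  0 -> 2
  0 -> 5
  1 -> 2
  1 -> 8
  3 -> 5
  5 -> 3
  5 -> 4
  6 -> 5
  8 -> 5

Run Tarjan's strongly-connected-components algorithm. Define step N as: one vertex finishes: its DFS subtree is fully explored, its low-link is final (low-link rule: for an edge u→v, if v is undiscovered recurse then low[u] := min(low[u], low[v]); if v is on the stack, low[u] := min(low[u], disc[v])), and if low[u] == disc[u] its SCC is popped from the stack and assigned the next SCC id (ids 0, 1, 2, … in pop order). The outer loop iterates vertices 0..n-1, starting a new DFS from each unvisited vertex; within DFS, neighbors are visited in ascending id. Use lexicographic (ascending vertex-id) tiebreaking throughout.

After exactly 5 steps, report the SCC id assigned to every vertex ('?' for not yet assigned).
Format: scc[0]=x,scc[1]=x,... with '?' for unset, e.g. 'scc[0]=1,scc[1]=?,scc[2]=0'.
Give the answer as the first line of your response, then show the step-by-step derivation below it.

scc[0]=3,scc[1]=?,scc[2]=0,scc[3]=2,scc[4]=1,scc[5]=2,scc[6]=?,scc[7]=?,scc[8]=?

step 1: low=(low[0]=0,low[1]=?,low[2]=1,low[3]=?,low[4]=?,low[5]=?,low[6]=?,low[7]=?,low[8]=?); scc=(scc[0]=?,scc[1]=?,scc[2]=0,scc[3]=?,scc[4]=?,scc[5]=?,scc[6]=?,scc[7]=?,scc[8]=?)
step 2: low=(low[0]=0,low[1]=?,low[2]=1,low[3]=2,low[4]=?,low[5]=2,low[6]=?,low[7]=?,low[8]=?); scc=(scc[0]=?,scc[1]=?,scc[2]=0,scc[3]=?,scc[4]=?,scc[5]=?,scc[6]=?,scc[7]=?,scc[8]=?)
step 3: low=(low[0]=0,low[1]=?,low[2]=1,low[3]=2,low[4]=4,low[5]=2,low[6]=?,low[7]=?,low[8]=?); scc=(scc[0]=?,scc[1]=?,scc[2]=0,scc[3]=?,scc[4]=1,scc[5]=?,scc[6]=?,scc[7]=?,scc[8]=?)
step 4: low=(low[0]=0,low[1]=?,low[2]=1,low[3]=2,low[4]=4,low[5]=2,low[6]=?,low[7]=?,low[8]=?); scc=(scc[0]=?,scc[1]=?,scc[2]=0,scc[3]=2,scc[4]=1,scc[5]=2,scc[6]=?,scc[7]=?,scc[8]=?)
step 5: low=(low[0]=0,low[1]=?,low[2]=1,low[3]=2,low[4]=4,low[5]=2,low[6]=?,low[7]=?,low[8]=?); scc=(scc[0]=3,scc[1]=?,scc[2]=0,scc[3]=2,scc[4]=1,scc[5]=2,scc[6]=?,scc[7]=?,scc[8]=?)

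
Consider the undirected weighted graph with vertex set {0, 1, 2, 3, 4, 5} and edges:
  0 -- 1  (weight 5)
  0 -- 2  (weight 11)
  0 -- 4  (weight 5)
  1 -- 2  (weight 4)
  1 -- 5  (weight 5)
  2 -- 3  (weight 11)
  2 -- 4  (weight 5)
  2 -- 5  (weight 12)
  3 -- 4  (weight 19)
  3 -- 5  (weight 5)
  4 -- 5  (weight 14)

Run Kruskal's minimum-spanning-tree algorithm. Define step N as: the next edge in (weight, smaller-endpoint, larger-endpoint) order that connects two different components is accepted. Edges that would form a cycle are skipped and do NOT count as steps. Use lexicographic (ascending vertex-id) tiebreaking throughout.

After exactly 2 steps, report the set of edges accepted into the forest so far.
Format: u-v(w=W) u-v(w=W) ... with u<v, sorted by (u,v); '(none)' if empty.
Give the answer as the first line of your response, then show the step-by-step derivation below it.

0-1(w=5) 1-2(w=4)

step 1: add edge 1-2 (w=4); MST = {1-2(w=4)}
step 2: add edge 0-1 (w=5); MST = {0-1(w=5) 1-2(w=4)}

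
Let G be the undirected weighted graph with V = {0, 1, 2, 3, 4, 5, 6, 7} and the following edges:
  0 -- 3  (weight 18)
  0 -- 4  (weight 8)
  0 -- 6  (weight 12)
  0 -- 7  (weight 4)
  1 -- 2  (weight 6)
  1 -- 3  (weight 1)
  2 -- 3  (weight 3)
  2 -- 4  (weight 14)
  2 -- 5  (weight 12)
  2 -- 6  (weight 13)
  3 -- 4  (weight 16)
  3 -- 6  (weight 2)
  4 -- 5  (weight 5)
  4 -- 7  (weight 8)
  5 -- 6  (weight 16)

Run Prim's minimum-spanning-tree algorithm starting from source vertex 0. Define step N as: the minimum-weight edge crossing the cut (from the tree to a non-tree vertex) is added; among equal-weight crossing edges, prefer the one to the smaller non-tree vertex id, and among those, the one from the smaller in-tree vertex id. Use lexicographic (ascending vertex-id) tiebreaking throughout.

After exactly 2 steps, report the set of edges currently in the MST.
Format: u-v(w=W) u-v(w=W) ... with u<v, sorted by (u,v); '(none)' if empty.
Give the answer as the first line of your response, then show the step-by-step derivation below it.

0-4(w=8) 0-7(w=4)

step 1: add edge 0-7 (w=4); MST = {0-7(w=4)}
step 2: add edge 0-4 (w=8); MST = {0-4(w=8) 0-7(w=4)}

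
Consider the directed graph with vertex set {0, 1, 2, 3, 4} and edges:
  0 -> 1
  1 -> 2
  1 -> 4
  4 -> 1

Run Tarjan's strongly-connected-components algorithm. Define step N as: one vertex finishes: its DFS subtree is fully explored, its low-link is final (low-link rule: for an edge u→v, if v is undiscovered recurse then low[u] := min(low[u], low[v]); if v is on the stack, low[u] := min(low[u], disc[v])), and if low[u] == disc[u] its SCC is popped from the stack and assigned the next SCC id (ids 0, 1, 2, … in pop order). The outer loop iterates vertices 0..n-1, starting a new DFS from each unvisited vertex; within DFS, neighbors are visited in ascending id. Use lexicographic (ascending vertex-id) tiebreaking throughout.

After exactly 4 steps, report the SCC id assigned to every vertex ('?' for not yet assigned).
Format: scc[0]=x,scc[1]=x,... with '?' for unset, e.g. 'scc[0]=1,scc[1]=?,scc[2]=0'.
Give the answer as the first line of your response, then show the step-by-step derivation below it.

scc[0]=2,scc[1]=1,scc[2]=0,scc[3]=?,scc[4]=1

step 1: low=(low[0]=0,low[1]=1,low[2]=2,low[3]=?,low[4]=?); scc=(scc[0]=?,scc[1]=?,scc[2]=0,scc[3]=?,scc[4]=?)
step 2: low=(low[0]=0,low[1]=1,low[2]=2,low[3]=?,low[4]=1); scc=(scc[0]=?,scc[1]=?,scc[2]=0,scc[3]=?,scc[4]=?)
step 3: low=(low[0]=0,low[1]=1,low[2]=2,low[3]=?,low[4]=1); scc=(scc[0]=?,scc[1]=1,scc[2]=0,scc[3]=?,scc[4]=1)
step 4: low=(low[0]=0,low[1]=1,low[2]=2,low[3]=?,low[4]=1); scc=(scc[0]=2,scc[1]=1,scc[2]=0,scc[3]=?,scc[4]=1)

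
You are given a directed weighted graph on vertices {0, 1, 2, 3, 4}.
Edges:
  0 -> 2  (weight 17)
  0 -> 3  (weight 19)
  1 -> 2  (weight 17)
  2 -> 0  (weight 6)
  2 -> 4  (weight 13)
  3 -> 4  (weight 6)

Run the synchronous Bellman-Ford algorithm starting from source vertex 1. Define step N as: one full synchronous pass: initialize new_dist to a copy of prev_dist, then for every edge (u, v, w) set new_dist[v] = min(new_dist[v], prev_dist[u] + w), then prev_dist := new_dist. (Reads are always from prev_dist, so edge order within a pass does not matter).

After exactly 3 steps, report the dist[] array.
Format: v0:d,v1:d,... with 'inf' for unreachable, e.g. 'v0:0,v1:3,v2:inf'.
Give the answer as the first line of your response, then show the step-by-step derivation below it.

v0:23,v1:0,v2:17,v3:42,v4:30

step 1: dist = v0:inf,v1:0,v2:17,v3:inf,v4:inf
step 2: dist = v0:23,v1:0,v2:17,v3:inf,v4:30
step 3: dist = v0:23,v1:0,v2:17,v3:42,v4:30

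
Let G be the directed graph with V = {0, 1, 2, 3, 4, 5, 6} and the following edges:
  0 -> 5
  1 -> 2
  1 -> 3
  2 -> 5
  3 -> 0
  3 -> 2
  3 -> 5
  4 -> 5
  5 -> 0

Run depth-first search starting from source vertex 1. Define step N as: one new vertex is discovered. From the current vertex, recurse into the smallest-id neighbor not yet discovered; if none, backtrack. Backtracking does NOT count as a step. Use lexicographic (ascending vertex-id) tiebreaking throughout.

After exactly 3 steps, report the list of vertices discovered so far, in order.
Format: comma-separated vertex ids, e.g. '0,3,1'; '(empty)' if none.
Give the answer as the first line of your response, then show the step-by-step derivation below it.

1,2,5

step 1: discover 1; path=1; order=1
step 2: discover 2; path=1>2; order=1,2
step 3: discover 5; path=1>2>5; order=1,2,5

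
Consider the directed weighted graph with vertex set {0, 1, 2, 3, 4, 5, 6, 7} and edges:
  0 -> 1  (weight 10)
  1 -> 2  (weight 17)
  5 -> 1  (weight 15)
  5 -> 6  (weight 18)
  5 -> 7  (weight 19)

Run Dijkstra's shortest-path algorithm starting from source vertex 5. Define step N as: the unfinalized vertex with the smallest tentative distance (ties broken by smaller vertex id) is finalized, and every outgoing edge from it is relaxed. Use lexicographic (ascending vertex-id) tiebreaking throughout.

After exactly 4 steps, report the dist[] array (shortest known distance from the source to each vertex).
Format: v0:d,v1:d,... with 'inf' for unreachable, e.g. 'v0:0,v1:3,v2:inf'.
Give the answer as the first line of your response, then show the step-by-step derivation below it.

v0:inf,v1:15,v2:32,v3:inf,v4:inf,v5:0,v6:18,v7:19

step 1: dist = v0:inf,v1:15,v2:inf,v3:inf,v4:inf,v5:0,v6:18,v7:19
step 2: dist = v0:inf,v1:15,v2:32,v3:inf,v4:inf,v5:0,v6:18,v7:19
step 3: dist = v0:inf,v1:15,v2:32,v3:inf,v4:inf,v5:0,v6:18,v7:19
step 4: dist = v0:inf,v1:15,v2:32,v3:inf,v4:inf,v5:0,v6:18,v7:19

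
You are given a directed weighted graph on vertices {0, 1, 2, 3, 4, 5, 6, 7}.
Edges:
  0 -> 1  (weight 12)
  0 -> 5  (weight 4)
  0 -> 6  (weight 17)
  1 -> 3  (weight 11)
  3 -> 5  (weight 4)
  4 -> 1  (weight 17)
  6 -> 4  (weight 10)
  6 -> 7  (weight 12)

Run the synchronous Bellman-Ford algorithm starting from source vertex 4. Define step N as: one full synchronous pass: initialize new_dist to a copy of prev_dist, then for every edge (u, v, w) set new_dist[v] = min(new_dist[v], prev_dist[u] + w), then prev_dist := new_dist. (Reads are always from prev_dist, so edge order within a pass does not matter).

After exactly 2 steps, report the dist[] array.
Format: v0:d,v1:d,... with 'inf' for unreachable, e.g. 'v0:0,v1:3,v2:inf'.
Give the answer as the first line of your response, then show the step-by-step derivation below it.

v0:inf,v1:17,v2:inf,v3:28,v4:0,v5:inf,v6:inf,v7:inf

step 1: dist = v0:inf,v1:17,v2:inf,v3:inf,v4:0,v5:inf,v6:inf,v7:inf
step 2: dist = v0:inf,v1:17,v2:inf,v3:28,v4:0,v5:inf,v6:inf,v7:inf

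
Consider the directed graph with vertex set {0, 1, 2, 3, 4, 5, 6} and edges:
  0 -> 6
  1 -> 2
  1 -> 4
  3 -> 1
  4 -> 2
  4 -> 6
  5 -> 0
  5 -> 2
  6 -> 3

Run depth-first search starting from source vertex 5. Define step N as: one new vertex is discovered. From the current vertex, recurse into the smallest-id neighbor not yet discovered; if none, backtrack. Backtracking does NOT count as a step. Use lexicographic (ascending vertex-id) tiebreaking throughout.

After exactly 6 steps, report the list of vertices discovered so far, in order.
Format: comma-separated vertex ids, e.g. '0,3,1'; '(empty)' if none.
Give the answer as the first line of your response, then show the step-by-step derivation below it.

5,0,6,3,1,2

step 1: discover 5; path=5; order=5
step 2: discover 0; path=5>0; order=5,0
step 3: discover 6; path=5>0>6; order=5,0,6
step 4: discover 3; path=5>0>6>3; order=5,0,6,3
step 5: discover 1; path=5>0>6>3>1; order=5,0,6,3,1
step 6: discover 2; path=5>0>6>3>1>2; order=5,0,6,3,1,2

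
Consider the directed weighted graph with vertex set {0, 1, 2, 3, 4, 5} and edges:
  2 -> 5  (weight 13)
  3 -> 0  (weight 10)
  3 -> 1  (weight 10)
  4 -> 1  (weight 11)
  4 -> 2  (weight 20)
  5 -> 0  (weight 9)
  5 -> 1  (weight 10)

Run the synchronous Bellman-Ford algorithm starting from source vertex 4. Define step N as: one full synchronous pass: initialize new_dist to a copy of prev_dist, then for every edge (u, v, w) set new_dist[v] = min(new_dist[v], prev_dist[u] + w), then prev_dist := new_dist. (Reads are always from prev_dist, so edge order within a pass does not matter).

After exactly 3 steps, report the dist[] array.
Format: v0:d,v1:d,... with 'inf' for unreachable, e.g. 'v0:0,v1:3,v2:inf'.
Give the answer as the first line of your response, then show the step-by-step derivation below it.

v0:42,v1:11,v2:20,v3:inf,v4:0,v5:33

step 1: dist = v0:inf,v1:11,v2:20,v3:inf,v4:0,v5:inf
step 2: dist = v0:inf,v1:11,v2:20,v3:inf,v4:0,v5:33
step 3: dist = v0:42,v1:11,v2:20,v3:inf,v4:0,v5:33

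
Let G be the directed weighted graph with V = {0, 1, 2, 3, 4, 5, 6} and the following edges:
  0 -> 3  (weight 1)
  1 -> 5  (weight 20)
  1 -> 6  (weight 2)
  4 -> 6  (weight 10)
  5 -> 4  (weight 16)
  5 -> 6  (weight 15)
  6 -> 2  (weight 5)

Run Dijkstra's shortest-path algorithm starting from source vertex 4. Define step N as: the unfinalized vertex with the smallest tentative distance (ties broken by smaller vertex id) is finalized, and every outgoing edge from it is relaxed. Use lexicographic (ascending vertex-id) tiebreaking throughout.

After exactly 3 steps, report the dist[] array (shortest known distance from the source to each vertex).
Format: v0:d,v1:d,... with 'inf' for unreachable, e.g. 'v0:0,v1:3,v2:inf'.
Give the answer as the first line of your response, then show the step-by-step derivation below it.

v0:inf,v1:inf,v2:15,v3:inf,v4:0,v5:inf,v6:10

step 1: dist = v0:inf,v1:inf,v2:inf,v3:inf,v4:0,v5:inf,v6:10
step 2: dist = v0:inf,v1:inf,v2:15,v3:inf,v4:0,v5:inf,v6:10
step 3: dist = v0:inf,v1:inf,v2:15,v3:inf,v4:0,v5:inf,v6:10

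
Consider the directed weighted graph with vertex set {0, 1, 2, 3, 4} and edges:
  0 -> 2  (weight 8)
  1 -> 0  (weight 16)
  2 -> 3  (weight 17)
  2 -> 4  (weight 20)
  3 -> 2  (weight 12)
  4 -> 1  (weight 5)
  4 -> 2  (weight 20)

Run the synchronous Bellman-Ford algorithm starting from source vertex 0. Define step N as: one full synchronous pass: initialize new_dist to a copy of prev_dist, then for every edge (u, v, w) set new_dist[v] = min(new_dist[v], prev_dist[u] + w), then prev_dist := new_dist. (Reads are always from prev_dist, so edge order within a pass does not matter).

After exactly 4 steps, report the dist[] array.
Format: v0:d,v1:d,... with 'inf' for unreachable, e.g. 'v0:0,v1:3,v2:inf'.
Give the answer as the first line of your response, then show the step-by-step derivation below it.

v0:0,v1:33,v2:8,v3:25,v4:28

step 1: dist = v0:0,v1:inf,v2:8,v3:inf,v4:inf
step 2: dist = v0:0,v1:inf,v2:8,v3:25,v4:28
step 3: dist = v0:0,v1:33,v2:8,v3:25,v4:28
step 4: dist = v0:0,v1:33,v2:8,v3:25,v4:28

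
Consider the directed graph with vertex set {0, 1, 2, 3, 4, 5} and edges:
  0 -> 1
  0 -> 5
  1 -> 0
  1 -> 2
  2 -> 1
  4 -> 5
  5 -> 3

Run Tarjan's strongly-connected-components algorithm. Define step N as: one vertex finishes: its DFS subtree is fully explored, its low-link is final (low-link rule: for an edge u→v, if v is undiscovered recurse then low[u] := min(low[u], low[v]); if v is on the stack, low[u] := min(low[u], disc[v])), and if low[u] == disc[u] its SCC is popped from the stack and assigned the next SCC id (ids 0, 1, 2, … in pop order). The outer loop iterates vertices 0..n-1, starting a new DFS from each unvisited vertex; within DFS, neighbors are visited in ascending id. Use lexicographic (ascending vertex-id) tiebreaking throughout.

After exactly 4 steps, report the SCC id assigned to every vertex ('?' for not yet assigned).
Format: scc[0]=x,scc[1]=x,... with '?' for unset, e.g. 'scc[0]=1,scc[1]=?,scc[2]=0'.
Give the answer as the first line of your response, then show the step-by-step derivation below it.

scc[0]=?,scc[1]=?,scc[2]=?,scc[3]=0,scc[4]=?,scc[5]=1

step 1: low=(low[0]=0,low[1]=0,low[2]=1,low[3]=?,low[4]=?,low[5]=?); scc=(scc[0]=?,scc[1]=?,scc[2]=?,scc[3]=?,scc[4]=?,scc[5]=?)
step 2: low=(low[0]=0,low[1]=0,low[2]=1,low[3]=?,low[4]=?,low[5]=?); scc=(scc[0]=?,scc[1]=?,scc[2]=?,scc[3]=?,scc[4]=?,scc[5]=?)
step 3: low=(low[0]=0,low[1]=0,low[2]=1,low[3]=4,low[4]=?,low[5]=3); scc=(scc[0]=?,scc[1]=?,scc[2]=?,scc[3]=0,scc[4]=?,scc[5]=?)
step 4: low=(low[0]=0,low[1]=0,low[2]=1,low[3]=4,low[4]=?,low[5]=3); scc=(scc[0]=?,scc[1]=?,scc[2]=?,scc[3]=0,scc[4]=?,scc[5]=1)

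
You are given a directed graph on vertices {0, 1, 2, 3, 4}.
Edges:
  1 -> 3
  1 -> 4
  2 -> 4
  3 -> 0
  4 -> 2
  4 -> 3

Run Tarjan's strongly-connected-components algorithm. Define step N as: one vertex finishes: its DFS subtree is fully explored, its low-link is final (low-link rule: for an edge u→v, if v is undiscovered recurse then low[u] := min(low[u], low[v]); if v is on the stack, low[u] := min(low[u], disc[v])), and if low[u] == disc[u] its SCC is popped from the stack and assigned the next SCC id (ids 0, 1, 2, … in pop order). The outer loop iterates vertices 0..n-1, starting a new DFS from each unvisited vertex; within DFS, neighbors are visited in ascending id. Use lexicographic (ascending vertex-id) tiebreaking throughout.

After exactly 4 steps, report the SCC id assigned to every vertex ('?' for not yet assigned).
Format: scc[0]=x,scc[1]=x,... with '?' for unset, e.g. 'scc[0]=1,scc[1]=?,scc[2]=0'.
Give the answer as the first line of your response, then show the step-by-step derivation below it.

scc[0]=0,scc[1]=?,scc[2]=2,scc[3]=1,scc[4]=2

step 1: low=(low[0]=0,low[1]=?,low[2]=?,low[3]=?,low[4]=?); scc=(scc[0]=0,scc[1]=?,scc[2]=?,scc[3]=?,scc[4]=?)
step 2: low=(low[0]=0,low[1]=1,low[2]=?,low[3]=2,low[4]=?); scc=(scc[0]=0,scc[1]=?,scc[2]=?,scc[3]=1,scc[4]=?)
step 3: low=(low[0]=0,low[1]=1,low[2]=3,low[3]=2,low[4]=3); scc=(scc[0]=0,scc[1]=?,scc[2]=?,scc[3]=1,scc[4]=?)
step 4: low=(low[0]=0,low[1]=1,low[2]=3,low[3]=2,low[4]=3); scc=(scc[0]=0,scc[1]=?,scc[2]=2,scc[3]=1,scc[4]=2)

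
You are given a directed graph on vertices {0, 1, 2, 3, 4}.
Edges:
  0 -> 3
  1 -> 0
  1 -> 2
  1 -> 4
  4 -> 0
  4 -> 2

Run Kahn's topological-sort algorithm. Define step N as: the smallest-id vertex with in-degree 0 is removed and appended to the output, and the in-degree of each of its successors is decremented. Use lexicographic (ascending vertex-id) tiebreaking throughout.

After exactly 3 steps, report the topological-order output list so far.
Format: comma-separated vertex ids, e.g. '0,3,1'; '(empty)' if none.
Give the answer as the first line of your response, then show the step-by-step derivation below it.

1,4,0

step 1: output 1; order=[1]; indeg=(1,0,1,1,0)
step 2: output 4; order=[1,4]; indeg=(0,0,0,1,0)
step 3: output 0; order=[1,4,0]; indeg=(0,0,0,0,0)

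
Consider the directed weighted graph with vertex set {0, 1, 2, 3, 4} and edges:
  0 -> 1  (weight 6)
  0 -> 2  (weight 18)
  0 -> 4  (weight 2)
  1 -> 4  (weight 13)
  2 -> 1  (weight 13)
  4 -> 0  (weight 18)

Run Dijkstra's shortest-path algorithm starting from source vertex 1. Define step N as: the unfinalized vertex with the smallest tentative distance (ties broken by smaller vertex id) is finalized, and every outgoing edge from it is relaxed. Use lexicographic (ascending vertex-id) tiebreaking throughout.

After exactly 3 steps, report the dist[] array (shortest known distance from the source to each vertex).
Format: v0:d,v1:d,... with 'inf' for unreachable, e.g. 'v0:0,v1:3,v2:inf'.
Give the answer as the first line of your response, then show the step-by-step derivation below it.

v0:31,v1:0,v2:49,v3:inf,v4:13

step 1: dist = v0:inf,v1:0,v2:inf,v3:inf,v4:13
step 2: dist = v0:31,v1:0,v2:inf,v3:inf,v4:13
step 3: dist = v0:31,v1:0,v2:49,v3:inf,v4:13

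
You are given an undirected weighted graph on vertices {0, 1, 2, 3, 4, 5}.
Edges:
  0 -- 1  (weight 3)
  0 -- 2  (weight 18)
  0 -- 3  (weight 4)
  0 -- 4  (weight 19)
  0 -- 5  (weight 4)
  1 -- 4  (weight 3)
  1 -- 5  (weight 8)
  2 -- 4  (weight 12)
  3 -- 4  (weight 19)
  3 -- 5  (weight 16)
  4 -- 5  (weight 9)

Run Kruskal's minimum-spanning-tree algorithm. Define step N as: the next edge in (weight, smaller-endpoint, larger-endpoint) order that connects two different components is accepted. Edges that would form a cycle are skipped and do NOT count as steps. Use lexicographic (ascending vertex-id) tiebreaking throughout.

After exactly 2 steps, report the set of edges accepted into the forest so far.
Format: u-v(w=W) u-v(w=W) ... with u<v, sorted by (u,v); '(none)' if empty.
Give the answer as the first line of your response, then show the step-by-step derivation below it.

0-1(w=3) 1-4(w=3)

step 1: add edge 0-1 (w=3); MST = {0-1(w=3)}
step 2: add edge 1-4 (w=3); MST = {0-1(w=3) 1-4(w=3)}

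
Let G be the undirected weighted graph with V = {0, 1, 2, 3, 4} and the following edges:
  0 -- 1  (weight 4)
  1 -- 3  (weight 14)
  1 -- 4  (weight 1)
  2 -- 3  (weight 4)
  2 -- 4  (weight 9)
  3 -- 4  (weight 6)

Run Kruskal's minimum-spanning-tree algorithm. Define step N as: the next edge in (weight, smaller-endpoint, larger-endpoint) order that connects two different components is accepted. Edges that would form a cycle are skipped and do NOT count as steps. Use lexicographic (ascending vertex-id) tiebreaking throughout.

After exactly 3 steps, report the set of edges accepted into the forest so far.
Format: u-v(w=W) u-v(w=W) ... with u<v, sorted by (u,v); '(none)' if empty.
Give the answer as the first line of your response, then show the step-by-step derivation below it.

0-1(w=4) 1-4(w=1) 2-3(w=4)

step 1: add edge 1-4 (w=1); MST = {1-4(w=1)}
step 2: add edge 0-1 (w=4); MST = {0-1(w=4) 1-4(w=1)}
step 3: add edge 2-3 (w=4); MST = {0-1(w=4) 1-4(w=1) 2-3(w=4)}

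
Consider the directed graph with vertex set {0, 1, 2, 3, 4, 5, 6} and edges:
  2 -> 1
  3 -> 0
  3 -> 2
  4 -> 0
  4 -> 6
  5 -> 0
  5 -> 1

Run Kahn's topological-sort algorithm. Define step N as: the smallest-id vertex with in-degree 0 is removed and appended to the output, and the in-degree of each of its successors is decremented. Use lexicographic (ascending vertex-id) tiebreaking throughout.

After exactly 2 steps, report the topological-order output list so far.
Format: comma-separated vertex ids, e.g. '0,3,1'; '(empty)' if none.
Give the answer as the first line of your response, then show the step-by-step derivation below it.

3,2

step 1: output 3; order=[3]; indeg=(2,2,0,0,0,0,1)
step 2: output 2; order=[3,2]; indeg=(2,1,0,0,0,0,1)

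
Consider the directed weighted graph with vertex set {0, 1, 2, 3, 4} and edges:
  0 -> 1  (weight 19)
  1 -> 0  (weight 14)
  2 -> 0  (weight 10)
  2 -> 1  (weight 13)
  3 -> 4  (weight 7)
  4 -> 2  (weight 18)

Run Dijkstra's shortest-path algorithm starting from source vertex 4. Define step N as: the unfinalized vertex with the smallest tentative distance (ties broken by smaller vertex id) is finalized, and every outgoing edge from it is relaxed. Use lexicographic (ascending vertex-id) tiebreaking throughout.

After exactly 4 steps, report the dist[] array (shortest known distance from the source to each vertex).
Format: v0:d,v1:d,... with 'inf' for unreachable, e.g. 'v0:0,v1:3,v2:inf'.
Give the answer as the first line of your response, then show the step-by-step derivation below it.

v0:28,v1:31,v2:18,v3:inf,v4:0

step 1: dist = v0:inf,v1:inf,v2:18,v3:inf,v4:0
step 2: dist = v0:28,v1:31,v2:18,v3:inf,v4:0
step 3: dist = v0:28,v1:31,v2:18,v3:inf,v4:0
step 4: dist = v0:28,v1:31,v2:18,v3:inf,v4:0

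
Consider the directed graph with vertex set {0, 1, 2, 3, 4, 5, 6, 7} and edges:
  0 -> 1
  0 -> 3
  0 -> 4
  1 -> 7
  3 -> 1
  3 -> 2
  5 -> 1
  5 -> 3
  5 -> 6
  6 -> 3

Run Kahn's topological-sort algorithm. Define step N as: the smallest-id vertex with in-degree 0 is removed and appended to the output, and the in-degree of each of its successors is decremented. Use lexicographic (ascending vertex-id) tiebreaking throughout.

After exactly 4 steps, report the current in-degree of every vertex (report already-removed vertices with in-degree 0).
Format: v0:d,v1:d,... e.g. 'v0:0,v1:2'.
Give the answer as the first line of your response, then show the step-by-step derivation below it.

v0:0,v1:1,v2:1,v3:0,v4:0,v5:0,v6:0,v7:1

step 1: output 0; order=[0]; indeg=(0,2,1,2,0,0,1,1)
step 2: output 4; order=[0,4]; indeg=(0,2,1,2,0,0,1,1)
step 3: output 5; order=[0,4,5]; indeg=(0,1,1,1,0,0,0,1)
step 4: output 6; order=[0,4,5,6]; indeg=(0,1,1,0,0,0,0,1)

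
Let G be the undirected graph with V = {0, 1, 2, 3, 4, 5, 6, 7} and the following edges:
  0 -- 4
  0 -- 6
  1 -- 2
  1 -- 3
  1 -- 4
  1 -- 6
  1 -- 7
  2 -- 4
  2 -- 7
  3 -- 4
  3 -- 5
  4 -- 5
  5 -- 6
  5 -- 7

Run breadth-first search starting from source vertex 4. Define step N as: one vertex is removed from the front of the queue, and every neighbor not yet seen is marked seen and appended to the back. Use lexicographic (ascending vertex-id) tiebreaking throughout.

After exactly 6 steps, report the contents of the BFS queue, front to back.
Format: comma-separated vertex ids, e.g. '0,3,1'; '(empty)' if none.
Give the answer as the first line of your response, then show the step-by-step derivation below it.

6,7

step 1: dequeue 4; queue=[0,1,2,3,5]; order=4
step 2: dequeue 0; queue=[1,2,3,5,6]; order=4,0
step 3: dequeue 1; queue=[2,3,5,6,7]; order=4,0,1
step 4: dequeue 2; queue=[3,5,6,7]; order=4,0,1,2
step 5: dequeue 3; queue=[5,6,7]; order=4,0,1,2,3
step 6: dequeue 5; queue=[6,7]; order=4,0,1,2,3,5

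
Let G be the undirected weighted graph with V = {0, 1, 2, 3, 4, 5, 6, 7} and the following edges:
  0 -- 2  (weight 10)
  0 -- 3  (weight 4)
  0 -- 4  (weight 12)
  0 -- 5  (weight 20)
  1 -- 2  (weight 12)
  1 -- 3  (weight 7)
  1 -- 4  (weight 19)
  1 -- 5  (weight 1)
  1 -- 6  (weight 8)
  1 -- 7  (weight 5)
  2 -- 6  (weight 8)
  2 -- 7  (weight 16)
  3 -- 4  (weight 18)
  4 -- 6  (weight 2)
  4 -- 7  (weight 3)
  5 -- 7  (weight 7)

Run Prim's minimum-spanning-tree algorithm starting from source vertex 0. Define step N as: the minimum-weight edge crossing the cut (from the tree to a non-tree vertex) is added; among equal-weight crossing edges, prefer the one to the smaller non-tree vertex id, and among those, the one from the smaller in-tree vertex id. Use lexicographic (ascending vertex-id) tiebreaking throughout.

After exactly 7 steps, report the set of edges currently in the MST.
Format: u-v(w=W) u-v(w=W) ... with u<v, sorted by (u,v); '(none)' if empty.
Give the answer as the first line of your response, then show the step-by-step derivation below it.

0-3(w=4) 1-3(w=7) 1-5(w=1) 1-7(w=5) 2-6(w=8) 4-6(w=2) 4-7(w=3)

step 1: add edge 0-3 (w=4); MST = {0-3(w=4)}
step 2: add edge 1-3 (w=7); MST = {0-3(w=4) 1-3(w=7)}
step 3: add edge 1-5 (w=1); MST = {0-3(w=4) 1-3(w=7) 1-5(w=1)}
step 4: add edge 1-7 (w=5); MST = {0-3(w=4) 1-3(w=7) 1-5(w=1) 1-7(w=5)}
step 5: add edge 4-7 (w=3); MST = {0-3(w=4) 1-3(w=7) 1-5(w=1) 1-7(w=5) 4-7(w=3)}
step 6: add edge 4-6 (w=2); MST = {0-3(w=4) 1-3(w=7) 1-5(w=1) 1-7(w=5) 4-6(w=2) 4-7(w=3)}
step 7: add edge 2-6 (w=8); MST = {0-3(w=4) 1-3(w=7) 1-5(w=1) 1-7(w=5) 2-6(w=8) 4-6(w=2) 4-7(w=3)}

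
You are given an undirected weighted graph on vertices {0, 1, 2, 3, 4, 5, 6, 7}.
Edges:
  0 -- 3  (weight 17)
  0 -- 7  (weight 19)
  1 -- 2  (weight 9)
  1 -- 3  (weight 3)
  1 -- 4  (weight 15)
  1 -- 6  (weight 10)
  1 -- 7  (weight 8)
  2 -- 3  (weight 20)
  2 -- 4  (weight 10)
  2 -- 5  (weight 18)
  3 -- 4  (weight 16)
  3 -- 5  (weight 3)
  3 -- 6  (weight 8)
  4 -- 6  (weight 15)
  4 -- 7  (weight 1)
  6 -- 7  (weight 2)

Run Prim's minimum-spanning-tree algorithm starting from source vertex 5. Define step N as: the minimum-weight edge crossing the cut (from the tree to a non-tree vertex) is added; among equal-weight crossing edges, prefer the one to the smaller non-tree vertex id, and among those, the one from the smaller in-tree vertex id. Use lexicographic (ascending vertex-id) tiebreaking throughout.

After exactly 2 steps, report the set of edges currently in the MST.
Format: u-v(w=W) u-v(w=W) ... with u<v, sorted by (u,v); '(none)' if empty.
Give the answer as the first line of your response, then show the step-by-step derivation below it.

1-3(w=3) 3-5(w=3)

step 1: add edge 3-5 (w=3); MST = {3-5(w=3)}
step 2: add edge 1-3 (w=3); MST = {1-3(w=3) 3-5(w=3)}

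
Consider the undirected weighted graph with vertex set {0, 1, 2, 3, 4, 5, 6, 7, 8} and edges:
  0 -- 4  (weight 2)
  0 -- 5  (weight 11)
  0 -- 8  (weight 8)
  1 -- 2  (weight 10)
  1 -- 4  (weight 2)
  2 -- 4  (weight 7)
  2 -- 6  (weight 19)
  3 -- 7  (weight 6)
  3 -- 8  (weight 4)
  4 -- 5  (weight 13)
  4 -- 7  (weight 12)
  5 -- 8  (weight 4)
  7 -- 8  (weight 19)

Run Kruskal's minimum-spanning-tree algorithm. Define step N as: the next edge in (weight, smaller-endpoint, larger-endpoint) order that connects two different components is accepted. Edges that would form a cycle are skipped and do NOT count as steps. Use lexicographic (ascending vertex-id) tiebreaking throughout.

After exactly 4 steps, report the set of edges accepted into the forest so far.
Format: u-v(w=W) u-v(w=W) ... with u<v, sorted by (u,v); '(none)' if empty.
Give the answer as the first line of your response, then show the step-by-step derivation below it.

0-4(w=2) 1-4(w=2) 3-8(w=4) 5-8(w=4)

step 1: add edge 0-4 (w=2); MST = {0-4(w=2)}
step 2: add edge 1-4 (w=2); MST = {0-4(w=2) 1-4(w=2)}
step 3: add edge 3-8 (w=4); MST = {0-4(w=2) 1-4(w=2) 3-8(w=4)}
step 4: add edge 5-8 (w=4); MST = {0-4(w=2) 1-4(w=2) 3-8(w=4) 5-8(w=4)}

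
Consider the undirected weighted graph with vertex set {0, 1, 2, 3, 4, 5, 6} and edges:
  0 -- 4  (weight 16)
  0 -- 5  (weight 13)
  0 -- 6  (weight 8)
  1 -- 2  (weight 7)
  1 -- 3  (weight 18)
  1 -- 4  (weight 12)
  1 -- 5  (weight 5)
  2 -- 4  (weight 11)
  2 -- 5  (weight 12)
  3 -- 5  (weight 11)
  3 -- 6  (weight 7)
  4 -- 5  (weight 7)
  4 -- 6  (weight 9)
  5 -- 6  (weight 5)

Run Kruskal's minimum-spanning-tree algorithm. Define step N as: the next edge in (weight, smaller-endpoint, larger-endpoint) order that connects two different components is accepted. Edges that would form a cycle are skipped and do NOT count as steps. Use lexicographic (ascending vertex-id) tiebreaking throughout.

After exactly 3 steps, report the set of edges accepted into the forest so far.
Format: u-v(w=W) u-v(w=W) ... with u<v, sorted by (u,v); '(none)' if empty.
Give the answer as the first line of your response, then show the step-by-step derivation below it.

1-2(w=7) 1-5(w=5) 5-6(w=5)

step 1: add edge 1-5 (w=5); MST = {1-5(w=5)}
step 2: add edge 5-6 (w=5); MST = {1-5(w=5) 5-6(w=5)}
step 3: add edge 1-2 (w=7); MST = {1-2(w=7) 1-5(w=5) 5-6(w=5)}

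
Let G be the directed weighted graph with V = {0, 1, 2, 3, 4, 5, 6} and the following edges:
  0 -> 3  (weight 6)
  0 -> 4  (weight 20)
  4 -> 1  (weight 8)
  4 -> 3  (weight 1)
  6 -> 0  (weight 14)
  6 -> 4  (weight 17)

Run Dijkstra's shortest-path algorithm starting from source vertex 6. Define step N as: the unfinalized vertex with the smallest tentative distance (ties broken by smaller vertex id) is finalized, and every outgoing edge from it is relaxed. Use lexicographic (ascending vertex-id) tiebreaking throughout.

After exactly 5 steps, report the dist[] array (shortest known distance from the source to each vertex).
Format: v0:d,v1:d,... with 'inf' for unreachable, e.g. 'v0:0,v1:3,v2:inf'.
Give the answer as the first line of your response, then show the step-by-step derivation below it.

v0:14,v1:25,v2:inf,v3:18,v4:17,v5:inf,v6:0

step 1: dist = v0:14,v1:inf,v2:inf,v3:inf,v4:17,v5:inf,v6:0
step 2: dist = v0:14,v1:inf,v2:inf,v3:20,v4:17,v5:inf,v6:0
step 3: dist = v0:14,v1:25,v2:inf,v3:18,v4:17,v5:inf,v6:0
step 4: dist = v0:14,v1:25,v2:inf,v3:18,v4:17,v5:inf,v6:0
step 5: dist = v0:14,v1:25,v2:inf,v3:18,v4:17,v5:inf,v6:0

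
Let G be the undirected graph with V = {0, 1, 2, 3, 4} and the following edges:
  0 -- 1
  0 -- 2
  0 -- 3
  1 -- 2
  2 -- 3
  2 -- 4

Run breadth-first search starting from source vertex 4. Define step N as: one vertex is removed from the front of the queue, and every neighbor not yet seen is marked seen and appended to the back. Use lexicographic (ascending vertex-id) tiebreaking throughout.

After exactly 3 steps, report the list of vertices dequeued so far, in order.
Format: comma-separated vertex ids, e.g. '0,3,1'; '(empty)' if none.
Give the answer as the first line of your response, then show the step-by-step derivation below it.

4,2,0

step 1: dequeue 4; queue=[2]; order=4
step 2: dequeue 2; queue=[0,1,3]; order=4,2
step 3: dequeue 0; queue=[1,3]; order=4,2,0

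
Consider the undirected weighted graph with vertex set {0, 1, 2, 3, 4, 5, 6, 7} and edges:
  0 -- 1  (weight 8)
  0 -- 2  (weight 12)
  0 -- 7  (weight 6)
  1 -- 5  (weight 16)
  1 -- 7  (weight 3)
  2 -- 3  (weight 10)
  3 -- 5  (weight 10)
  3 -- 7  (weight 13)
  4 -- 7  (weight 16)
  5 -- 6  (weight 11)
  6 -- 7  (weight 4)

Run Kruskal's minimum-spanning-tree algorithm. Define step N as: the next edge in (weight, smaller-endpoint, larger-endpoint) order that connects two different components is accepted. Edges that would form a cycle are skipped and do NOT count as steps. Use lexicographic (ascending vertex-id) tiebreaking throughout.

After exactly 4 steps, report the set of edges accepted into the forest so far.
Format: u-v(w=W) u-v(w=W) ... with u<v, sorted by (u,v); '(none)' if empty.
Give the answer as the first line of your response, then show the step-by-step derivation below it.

0-7(w=6) 1-7(w=3) 2-3(w=10) 6-7(w=4)

step 1: add edge 1-7 (w=3); MST = {1-7(w=3)}
step 2: add edge 6-7 (w=4); MST = {1-7(w=3) 6-7(w=4)}
step 3: add edge 0-7 (w=6); MST = {0-7(w=6) 1-7(w=3) 6-7(w=4)}
step 4: add edge 2-3 (w=10); MST = {0-7(w=6) 1-7(w=3) 2-3(w=10) 6-7(w=4)}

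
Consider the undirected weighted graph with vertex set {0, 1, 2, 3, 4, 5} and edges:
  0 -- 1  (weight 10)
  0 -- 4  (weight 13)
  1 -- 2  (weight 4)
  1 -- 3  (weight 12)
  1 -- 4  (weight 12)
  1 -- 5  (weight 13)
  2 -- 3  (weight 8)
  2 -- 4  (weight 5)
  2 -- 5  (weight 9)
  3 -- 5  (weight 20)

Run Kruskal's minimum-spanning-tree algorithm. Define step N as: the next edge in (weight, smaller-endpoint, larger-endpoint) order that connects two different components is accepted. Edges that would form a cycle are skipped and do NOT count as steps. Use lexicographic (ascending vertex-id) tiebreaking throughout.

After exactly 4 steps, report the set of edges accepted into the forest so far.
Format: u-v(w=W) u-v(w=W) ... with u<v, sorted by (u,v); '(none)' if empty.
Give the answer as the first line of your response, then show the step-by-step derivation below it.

1-2(w=4) 2-3(w=8) 2-4(w=5) 2-5(w=9)

step 1: add edge 1-2 (w=4); MST = {1-2(w=4)}
step 2: add edge 2-4 (w=5); MST = {1-2(w=4) 2-4(w=5)}
step 3: add edge 2-3 (w=8); MST = {1-2(w=4) 2-3(w=8) 2-4(w=5)}
step 4: add edge 2-5 (w=9); MST = {1-2(w=4) 2-3(w=8) 2-4(w=5) 2-5(w=9)}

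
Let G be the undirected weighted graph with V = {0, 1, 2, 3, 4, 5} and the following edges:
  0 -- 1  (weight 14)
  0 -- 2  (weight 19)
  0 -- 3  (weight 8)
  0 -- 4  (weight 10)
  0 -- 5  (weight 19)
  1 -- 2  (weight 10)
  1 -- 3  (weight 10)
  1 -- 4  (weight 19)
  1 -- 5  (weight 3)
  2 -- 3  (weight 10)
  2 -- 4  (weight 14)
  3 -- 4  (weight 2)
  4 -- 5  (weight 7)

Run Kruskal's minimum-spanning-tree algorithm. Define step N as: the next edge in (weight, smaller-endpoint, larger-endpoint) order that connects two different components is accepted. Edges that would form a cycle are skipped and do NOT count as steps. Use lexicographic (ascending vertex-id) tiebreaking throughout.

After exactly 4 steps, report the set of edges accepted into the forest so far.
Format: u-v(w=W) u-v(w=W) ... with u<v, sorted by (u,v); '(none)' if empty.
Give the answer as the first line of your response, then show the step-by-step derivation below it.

0-3(w=8) 1-5(w=3) 3-4(w=2) 4-5(w=7)

step 1: add edge 3-4 (w=2); MST = {3-4(w=2)}
step 2: add edge 1-5 (w=3); MST = {1-5(w=3) 3-4(w=2)}
step 3: add edge 4-5 (w=7); MST = {1-5(w=3) 3-4(w=2) 4-5(w=7)}
step 4: add edge 0-3 (w=8); MST = {0-3(w=8) 1-5(w=3) 3-4(w=2) 4-5(w=7)}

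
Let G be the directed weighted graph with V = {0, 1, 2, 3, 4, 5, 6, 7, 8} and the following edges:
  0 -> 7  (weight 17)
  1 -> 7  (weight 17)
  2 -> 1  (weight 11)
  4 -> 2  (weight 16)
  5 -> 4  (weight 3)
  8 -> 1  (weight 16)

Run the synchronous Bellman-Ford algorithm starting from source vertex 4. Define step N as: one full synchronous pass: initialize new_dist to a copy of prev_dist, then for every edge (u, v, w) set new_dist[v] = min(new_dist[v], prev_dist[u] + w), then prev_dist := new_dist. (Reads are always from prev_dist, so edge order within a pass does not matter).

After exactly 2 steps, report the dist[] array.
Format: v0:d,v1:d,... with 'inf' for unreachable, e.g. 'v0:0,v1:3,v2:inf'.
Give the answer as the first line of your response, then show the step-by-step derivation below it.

v0:inf,v1:27,v2:16,v3:inf,v4:0,v5:inf,v6:inf,v7:inf,v8:inf

step 1: dist = v0:inf,v1:inf,v2:16,v3:inf,v4:0,v5:inf,v6:inf,v7:inf,v8:inf
step 2: dist = v0:inf,v1:27,v2:16,v3:inf,v4:0,v5:inf,v6:inf,v7:inf,v8:inf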